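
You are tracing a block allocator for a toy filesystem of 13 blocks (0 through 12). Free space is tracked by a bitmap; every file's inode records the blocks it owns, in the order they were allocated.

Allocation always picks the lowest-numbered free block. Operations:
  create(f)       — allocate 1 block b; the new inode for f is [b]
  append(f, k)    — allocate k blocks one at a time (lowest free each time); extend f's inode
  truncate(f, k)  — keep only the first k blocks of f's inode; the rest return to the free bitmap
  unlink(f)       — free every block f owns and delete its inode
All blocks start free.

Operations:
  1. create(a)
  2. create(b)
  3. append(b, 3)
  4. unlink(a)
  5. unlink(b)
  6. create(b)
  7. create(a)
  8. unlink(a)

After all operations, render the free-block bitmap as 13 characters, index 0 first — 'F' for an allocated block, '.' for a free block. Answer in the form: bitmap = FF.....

bitmap = F............

create(a): bitmap=F............ | a=[0]
create(b): bitmap=FF........... | a=[0] b=[1]
append(b, 3): bitmap=FFFFF........ | a=[0] b=[1, 2, 3, 4]
unlink(a): bitmap=.FFFF........ | b=[1, 2, 3, 4]
unlink(b): bitmap=............. | 
create(b): bitmap=F............ | b=[0]
create(a): bitmap=FF........... | a=[1] b=[0]
unlink(a): bitmap=F............ | b=[0]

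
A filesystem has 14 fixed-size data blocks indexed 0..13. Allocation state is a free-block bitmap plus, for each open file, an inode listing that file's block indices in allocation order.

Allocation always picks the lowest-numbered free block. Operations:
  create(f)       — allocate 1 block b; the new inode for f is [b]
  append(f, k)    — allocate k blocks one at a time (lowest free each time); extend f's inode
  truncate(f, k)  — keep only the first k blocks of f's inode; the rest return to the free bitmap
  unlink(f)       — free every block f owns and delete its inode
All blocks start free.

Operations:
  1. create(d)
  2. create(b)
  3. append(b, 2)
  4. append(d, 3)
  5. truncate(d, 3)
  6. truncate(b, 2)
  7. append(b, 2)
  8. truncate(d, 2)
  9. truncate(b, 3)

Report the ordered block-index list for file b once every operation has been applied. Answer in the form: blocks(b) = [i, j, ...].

  1. create(d)  ⇒  F.............  {d→[0]}
  2. create(b)  ⇒  FF............  {b→[1]; d→[0]}
  3. append(b, 2)  ⇒  FFFF..........  {b→[1, 2, 3]; d→[0]}
  4. append(d, 3)  ⇒  FFFFFFF.......  {b→[1, 2, 3]; d→[0, 4, 5, 6]}
  5. truncate(d, 3)  ⇒  FFFFFF........  {b→[1, 2, 3]; d→[0, 4, 5]}
  6. truncate(b, 2)  ⇒  FFF.FF........  {b→[1, 2]; d→[0, 4, 5]}
  7. append(b, 2)  ⇒  FFFFFFF.......  {b→[1, 2, 3, 6]; d→[0, 4, 5]}
  8. truncate(d, 2)  ⇒  FFFFF.F.......  {b→[1, 2, 3, 6]; d→[0, 4]}
  9. truncate(b, 3)  ⇒  FFFFF.........  {b→[1, 2, 3]; d→[0, 4]}

blocks(b) = [1, 2, 3]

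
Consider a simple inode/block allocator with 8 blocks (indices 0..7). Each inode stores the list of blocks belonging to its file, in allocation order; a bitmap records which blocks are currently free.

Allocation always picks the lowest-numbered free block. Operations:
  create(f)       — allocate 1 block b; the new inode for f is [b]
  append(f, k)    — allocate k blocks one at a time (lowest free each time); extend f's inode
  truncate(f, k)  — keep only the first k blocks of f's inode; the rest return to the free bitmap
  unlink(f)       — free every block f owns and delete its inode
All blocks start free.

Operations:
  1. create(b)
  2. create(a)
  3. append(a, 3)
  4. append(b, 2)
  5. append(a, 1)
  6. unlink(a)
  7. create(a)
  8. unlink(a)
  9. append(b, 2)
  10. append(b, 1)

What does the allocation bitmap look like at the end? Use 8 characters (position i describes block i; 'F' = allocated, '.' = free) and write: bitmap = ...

bitmap = FFFF.FF.

after create(b) → b:[0]  free=[F.......]
after create(a) → a:[1], b:[0]  free=[FF......]
after append(a, 3) → a:[1, 2, 3, 4], b:[0]  free=[FFFFF...]
after append(b, 2) → a:[1, 2, 3, 4], b:[0, 5, 6]  free=[FFFFFFF.]
after append(a, 1) → a:[1, 2, 3, 4, 7], b:[0, 5, 6]  free=[FFFFFFFF]
after unlink(a) → b:[0, 5, 6]  free=[F....FF.]
after create(a) → a:[1], b:[0, 5, 6]  free=[FF...FF.]
after unlink(a) → b:[0, 5, 6]  free=[F....FF.]
after append(b, 2) → b:[0, 5, 6, 1, 2]  free=[FFF..FF.]
after append(b, 1) → b:[0, 5, 6, 1, 2, 3]  free=[FFFF.FF.]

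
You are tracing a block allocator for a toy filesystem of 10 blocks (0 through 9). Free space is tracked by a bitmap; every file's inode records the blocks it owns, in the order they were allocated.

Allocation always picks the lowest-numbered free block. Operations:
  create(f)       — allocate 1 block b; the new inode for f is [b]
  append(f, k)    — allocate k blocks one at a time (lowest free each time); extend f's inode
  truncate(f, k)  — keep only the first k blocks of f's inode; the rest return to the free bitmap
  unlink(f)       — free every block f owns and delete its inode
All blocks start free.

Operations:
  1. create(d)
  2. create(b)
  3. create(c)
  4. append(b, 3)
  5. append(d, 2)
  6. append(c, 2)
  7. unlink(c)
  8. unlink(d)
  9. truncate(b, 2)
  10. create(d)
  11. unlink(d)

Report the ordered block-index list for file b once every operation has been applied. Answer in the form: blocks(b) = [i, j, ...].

blocks(b) = [1, 3]

create(d): bitmap=F......... | d=[0]
create(b): bitmap=FF........ | b=[1] d=[0]
create(c): bitmap=FFF....... | b=[1] c=[2] d=[0]
append(b, 3): bitmap=FFFFFF.... | b=[1, 3, 4, 5] c=[2] d=[0]
append(d, 2): bitmap=FFFFFFFF.. | b=[1, 3, 4, 5] c=[2] d=[0, 6, 7]
append(c, 2): bitmap=FFFFFFFFFF | b=[1, 3, 4, 5] c=[2, 8, 9] d=[0, 6, 7]
unlink(c): bitmap=FF.FFFFF.. | b=[1, 3, 4, 5] d=[0, 6, 7]
unlink(d): bitmap=.F.FFF.... | b=[1, 3, 4, 5]
truncate(b, 2): bitmap=.F.F...... | b=[1, 3]
create(d): bitmap=FF.F...... | b=[1, 3] d=[0]
unlink(d): bitmap=.F.F...... | b=[1, 3]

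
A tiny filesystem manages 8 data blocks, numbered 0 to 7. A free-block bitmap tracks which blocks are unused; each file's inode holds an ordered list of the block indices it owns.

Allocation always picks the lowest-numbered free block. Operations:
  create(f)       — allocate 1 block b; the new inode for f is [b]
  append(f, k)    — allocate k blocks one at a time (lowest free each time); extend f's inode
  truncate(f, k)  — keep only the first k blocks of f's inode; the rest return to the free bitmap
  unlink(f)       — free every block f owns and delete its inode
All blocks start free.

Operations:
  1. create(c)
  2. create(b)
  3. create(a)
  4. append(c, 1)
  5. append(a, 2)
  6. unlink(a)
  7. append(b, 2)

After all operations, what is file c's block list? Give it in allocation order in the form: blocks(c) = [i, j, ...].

after create(c) → c:[0]  free=[F.......]
after create(b) → b:[1], c:[0]  free=[FF......]
after create(a) → a:[2], b:[1], c:[0]  free=[FFF.....]
after append(c, 1) → a:[2], b:[1], c:[0, 3]  free=[FFFF....]
after append(a, 2) → a:[2, 4, 5], b:[1], c:[0, 3]  free=[FFFFFF..]
after unlink(a) → b:[1], c:[0, 3]  free=[FF.F....]
after append(b, 2) → b:[1, 2, 4], c:[0, 3]  free=[FFFFF...]

blocks(c) = [0, 3]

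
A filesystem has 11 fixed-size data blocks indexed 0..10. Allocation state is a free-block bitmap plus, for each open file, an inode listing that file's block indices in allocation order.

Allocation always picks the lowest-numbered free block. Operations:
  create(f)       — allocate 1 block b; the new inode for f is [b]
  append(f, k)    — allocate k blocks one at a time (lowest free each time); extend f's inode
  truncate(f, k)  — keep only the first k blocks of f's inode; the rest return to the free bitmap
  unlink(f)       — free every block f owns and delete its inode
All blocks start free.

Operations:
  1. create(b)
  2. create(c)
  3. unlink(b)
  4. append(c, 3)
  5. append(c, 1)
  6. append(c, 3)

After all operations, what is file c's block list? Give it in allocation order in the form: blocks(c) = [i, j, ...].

blocks(c) = [1, 0, 2, 3, 4, 5, 6, 7]

create(b): bitmap=F.......... | b=[0]
create(c): bitmap=FF......... | b=[0] c=[1]
unlink(b): bitmap=.F......... | c=[1]
append(c, 3): bitmap=FFFF....... | c=[1, 0, 2, 3]
append(c, 1): bitmap=FFFFF...... | c=[1, 0, 2, 3, 4]
append(c, 3): bitmap=FFFFFFFF... | c=[1, 0, 2, 3, 4, 5, 6, 7]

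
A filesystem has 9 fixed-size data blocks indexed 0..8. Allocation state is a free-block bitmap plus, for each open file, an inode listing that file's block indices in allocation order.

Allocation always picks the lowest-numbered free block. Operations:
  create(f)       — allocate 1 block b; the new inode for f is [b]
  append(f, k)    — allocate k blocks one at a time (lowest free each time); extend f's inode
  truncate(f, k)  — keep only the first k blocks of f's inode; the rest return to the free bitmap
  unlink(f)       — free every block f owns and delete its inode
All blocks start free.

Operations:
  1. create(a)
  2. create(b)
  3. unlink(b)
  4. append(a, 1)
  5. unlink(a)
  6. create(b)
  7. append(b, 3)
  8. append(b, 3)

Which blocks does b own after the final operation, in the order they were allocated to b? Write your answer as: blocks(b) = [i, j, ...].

after create(a) → a:[0]  free=[F........]
after create(b) → a:[0], b:[1]  free=[FF.......]
after unlink(b) → a:[0]  free=[F........]
after append(a, 1) → a:[0, 1]  free=[FF.......]
after unlink(a) →   free=[.........]
after create(b) → b:[0]  free=[F........]
after append(b, 3) → b:[0, 1, 2, 3]  free=[FFFF.....]
after append(b, 3) → b:[0, 1, 2, 3, 4, 5, 6]  free=[FFFFFFF..]

blocks(b) = [0, 1, 2, 3, 4, 5, 6]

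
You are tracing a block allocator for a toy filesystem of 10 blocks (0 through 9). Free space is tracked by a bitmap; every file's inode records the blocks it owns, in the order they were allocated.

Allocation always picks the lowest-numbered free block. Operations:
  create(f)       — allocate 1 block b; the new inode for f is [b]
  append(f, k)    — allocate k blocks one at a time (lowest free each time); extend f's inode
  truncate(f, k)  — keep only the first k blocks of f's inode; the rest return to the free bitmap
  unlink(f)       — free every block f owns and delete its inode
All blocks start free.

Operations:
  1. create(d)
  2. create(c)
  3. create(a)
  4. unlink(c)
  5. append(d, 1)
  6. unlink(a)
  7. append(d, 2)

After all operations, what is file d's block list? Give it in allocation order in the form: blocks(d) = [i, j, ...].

blocks(d) = [0, 1, 2, 3]

create(d): bitmap=F......... | d=[0]
create(c): bitmap=FF........ | c=[1] d=[0]
create(a): bitmap=FFF....... | a=[2] c=[1] d=[0]
unlink(c): bitmap=F.F....... | a=[2] d=[0]
append(d, 1): bitmap=FFF....... | a=[2] d=[0, 1]
unlink(a): bitmap=FF........ | d=[0, 1]
append(d, 2): bitmap=FFFF...... | d=[0, 1, 2, 3]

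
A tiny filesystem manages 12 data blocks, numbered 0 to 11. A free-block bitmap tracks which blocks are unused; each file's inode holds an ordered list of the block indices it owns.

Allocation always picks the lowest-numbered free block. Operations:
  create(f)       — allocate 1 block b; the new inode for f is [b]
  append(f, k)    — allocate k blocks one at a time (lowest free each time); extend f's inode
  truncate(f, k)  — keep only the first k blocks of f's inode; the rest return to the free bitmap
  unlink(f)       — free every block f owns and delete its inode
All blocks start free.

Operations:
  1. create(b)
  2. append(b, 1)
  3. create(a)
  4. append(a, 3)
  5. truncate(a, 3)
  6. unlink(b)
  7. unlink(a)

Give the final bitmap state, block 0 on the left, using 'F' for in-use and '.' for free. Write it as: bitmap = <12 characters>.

  1. create(b)  ⇒  F...........  {b→[0]}
  2. append(b, 1)  ⇒  FF..........  {b→[0, 1]}
  3. create(a)  ⇒  FFF.........  {a→[2]; b→[0, 1]}
  4. append(a, 3)  ⇒  FFFFFF......  {a→[2, 3, 4, 5]; b→[0, 1]}
  5. truncate(a, 3)  ⇒  FFFFF.......  {a→[2, 3, 4]; b→[0, 1]}
  6. unlink(b)  ⇒  ..FFF.......  {a→[2, 3, 4]}
  7. unlink(a)  ⇒  ............  {}

bitmap = ............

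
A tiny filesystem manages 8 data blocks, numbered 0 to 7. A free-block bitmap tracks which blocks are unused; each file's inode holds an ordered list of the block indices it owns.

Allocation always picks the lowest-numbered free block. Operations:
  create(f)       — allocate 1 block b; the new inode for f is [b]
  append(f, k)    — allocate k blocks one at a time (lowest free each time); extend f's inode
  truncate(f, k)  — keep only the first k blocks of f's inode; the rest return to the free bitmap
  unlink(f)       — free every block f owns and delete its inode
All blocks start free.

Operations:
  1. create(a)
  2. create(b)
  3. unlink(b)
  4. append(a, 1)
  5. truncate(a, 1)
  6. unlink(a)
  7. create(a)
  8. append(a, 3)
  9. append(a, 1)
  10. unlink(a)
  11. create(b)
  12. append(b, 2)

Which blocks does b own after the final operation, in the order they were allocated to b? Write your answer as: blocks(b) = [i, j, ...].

blocks(b) = [0, 1, 2]

[1] create(a) — a=0 (map F.......)
[2] create(b) — a=0 b=1 (map FF......)
[3] unlink(b) — a=0 (map F.......)
[4] append(a, 1) — a=0,1 (map FF......)
[5] truncate(a, 1) — a=0 (map F.......)
[6] unlink(a) —  (map ........)
[7] create(a) — a=0 (map F.......)
[8] append(a, 3) — a=0,1,2,3 (map FFFF....)
[9] append(a, 1) — a=0,1,2,3,4 (map FFFFF...)
[10] unlink(a) —  (map ........)
[11] create(b) — b=0 (map F.......)
[12] append(b, 2) — b=0,1,2 (map FFF.....)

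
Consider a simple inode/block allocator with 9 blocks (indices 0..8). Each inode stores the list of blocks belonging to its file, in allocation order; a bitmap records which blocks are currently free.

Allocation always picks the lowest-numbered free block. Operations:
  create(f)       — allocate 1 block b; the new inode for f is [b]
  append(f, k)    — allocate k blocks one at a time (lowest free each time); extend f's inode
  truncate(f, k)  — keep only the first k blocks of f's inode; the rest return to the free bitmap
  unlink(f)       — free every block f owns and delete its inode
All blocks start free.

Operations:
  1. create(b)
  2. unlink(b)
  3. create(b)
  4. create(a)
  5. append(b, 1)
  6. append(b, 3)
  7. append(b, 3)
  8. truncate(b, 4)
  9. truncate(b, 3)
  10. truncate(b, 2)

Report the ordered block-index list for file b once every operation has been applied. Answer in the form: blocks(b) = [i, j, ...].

create(b): bitmap=F........ | b=[0]
unlink(b): bitmap=......... | 
create(b): bitmap=F........ | b=[0]
create(a): bitmap=FF....... | a=[1] b=[0]
append(b, 1): bitmap=FFF...... | a=[1] b=[0, 2]
append(b, 3): bitmap=FFFFFF... | a=[1] b=[0, 2, 3, 4, 5]
append(b, 3): bitmap=FFFFFFFFF | a=[1] b=[0, 2, 3, 4, 5, 6, 7, 8]
truncate(b, 4): bitmap=FFFFF.... | a=[1] b=[0, 2, 3, 4]
truncate(b, 3): bitmap=FFFF..... | a=[1] b=[0, 2, 3]
truncate(b, 2): bitmap=FFF...... | a=[1] b=[0, 2]

blocks(b) = [0, 2]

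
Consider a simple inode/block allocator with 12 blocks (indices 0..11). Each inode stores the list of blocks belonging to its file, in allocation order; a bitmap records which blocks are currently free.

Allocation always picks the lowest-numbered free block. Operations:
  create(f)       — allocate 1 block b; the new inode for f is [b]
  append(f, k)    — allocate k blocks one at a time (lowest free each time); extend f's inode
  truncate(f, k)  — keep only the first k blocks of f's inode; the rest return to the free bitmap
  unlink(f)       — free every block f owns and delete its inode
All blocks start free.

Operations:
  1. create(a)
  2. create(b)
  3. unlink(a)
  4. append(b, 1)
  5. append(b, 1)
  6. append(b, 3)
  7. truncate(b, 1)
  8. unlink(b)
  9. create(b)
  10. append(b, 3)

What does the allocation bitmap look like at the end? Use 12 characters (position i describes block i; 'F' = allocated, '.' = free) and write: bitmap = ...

bitmap = FFFF........

create(a): bitmap=F........... | a=[0]
create(b): bitmap=FF.......... | a=[0] b=[1]
unlink(a): bitmap=.F.......... | b=[1]
append(b, 1): bitmap=FF.......... | b=[1, 0]
append(b, 1): bitmap=FFF......... | b=[1, 0, 2]
append(b, 3): bitmap=FFFFFF...... | b=[1, 0, 2, 3, 4, 5]
truncate(b, 1): bitmap=.F.......... | b=[1]
unlink(b): bitmap=............ | 
create(b): bitmap=F........... | b=[0]
append(b, 3): bitmap=FFFF........ | b=[0, 1, 2, 3]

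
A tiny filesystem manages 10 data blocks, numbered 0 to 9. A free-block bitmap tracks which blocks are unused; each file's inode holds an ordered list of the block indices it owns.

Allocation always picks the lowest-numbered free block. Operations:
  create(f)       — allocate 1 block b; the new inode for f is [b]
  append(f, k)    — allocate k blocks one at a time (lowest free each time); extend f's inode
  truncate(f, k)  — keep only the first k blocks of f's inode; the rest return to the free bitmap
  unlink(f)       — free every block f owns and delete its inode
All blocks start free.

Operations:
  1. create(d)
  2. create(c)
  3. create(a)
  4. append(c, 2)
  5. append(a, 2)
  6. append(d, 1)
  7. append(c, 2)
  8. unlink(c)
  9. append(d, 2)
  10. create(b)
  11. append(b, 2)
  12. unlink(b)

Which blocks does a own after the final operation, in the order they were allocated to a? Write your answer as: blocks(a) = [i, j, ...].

after create(d) → d:[0]  free=[F.........]
after create(c) → c:[1], d:[0]  free=[FF........]
after create(a) → a:[2], c:[1], d:[0]  free=[FFF.......]
after append(c, 2) → a:[2], c:[1, 3, 4], d:[0]  free=[FFFFF.....]
after append(a, 2) → a:[2, 5, 6], c:[1, 3, 4], d:[0]  free=[FFFFFFF...]
after append(d, 1) → a:[2, 5, 6], c:[1, 3, 4], d:[0, 7]  free=[FFFFFFFF..]
after append(c, 2) → a:[2, 5, 6], c:[1, 3, 4, 8, 9], d:[0, 7]  free=[FFFFFFFFFF]
after unlink(c) → a:[2, 5, 6], d:[0, 7]  free=[F.F..FFF..]
after append(d, 2) → a:[2, 5, 6], d:[0, 7, 1, 3]  free=[FFFF.FFF..]
after create(b) → a:[2, 5, 6], b:[4], d:[0, 7, 1, 3]  free=[FFFFFFFF..]
after append(b, 2) → a:[2, 5, 6], b:[4, 8, 9], d:[0, 7, 1, 3]  free=[FFFFFFFFFF]
after unlink(b) → a:[2, 5, 6], d:[0, 7, 1, 3]  free=[FFFF.FFF..]

blocks(a) = [2, 5, 6]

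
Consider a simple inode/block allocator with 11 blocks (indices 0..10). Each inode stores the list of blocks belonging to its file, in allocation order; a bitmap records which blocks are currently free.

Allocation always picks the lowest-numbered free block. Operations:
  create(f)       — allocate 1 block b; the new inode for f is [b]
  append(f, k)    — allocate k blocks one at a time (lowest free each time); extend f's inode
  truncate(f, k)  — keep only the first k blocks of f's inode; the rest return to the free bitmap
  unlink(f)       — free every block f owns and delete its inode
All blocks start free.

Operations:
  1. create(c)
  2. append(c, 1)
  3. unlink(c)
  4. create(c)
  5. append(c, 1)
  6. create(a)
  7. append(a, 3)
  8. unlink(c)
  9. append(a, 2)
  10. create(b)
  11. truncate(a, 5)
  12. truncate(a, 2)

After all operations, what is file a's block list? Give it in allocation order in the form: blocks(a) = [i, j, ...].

blocks(a) = [2, 3]

[1] create(c) — c=0 (map F..........)
[2] append(c, 1) — c=0,1 (map FF.........)
[3] unlink(c) —  (map ...........)
[4] create(c) — c=0 (map F..........)
[5] append(c, 1) — c=0,1 (map FF.........)
[6] create(a) — a=2 c=0,1 (map FFF........)
[7] append(a, 3) — a=2,3,4,5 c=0,1 (map FFFFFF.....)
[8] unlink(c) — a=2,3,4,5 (map ..FFFF.....)
[9] append(a, 2) — a=2,3,4,5,0,1 (map FFFFFF.....)
[10] create(b) — a=2,3,4,5,0,1 b=6 (map FFFFFFF....)
[11] truncate(a, 5) — a=2,3,4,5,0 b=6 (map F.FFFFF....)
[12] truncate(a, 2) — a=2,3 b=6 (map ..FF..F....)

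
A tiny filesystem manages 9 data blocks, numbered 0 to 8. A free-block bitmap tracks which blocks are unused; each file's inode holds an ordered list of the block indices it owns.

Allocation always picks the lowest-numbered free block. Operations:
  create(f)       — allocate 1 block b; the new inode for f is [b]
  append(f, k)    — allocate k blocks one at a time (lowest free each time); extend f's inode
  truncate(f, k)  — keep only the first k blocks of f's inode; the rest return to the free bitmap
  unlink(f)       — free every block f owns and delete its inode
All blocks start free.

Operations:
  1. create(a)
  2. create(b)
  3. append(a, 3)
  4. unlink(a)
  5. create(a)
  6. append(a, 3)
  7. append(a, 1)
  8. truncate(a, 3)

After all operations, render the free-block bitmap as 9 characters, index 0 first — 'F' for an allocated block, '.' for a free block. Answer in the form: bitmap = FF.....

bitmap = FFFF.....

  1. create(a)  ⇒  F........  {a→[0]}
  2. create(b)  ⇒  FF.......  {a→[0]; b→[1]}
  3. append(a, 3)  ⇒  FFFFF....  {a→[0, 2, 3, 4]; b→[1]}
  4. unlink(a)  ⇒  .F.......  {b→[1]}
  5. create(a)  ⇒  FF.......  {a→[0]; b→[1]}
  6. append(a, 3)  ⇒  FFFFF....  {a→[0, 2, 3, 4]; b→[1]}
  7. append(a, 1)  ⇒  FFFFFF...  {a→[0, 2, 3, 4, 5]; b→[1]}
  8. truncate(a, 3)  ⇒  FFFF.....  {a→[0, 2, 3]; b→[1]}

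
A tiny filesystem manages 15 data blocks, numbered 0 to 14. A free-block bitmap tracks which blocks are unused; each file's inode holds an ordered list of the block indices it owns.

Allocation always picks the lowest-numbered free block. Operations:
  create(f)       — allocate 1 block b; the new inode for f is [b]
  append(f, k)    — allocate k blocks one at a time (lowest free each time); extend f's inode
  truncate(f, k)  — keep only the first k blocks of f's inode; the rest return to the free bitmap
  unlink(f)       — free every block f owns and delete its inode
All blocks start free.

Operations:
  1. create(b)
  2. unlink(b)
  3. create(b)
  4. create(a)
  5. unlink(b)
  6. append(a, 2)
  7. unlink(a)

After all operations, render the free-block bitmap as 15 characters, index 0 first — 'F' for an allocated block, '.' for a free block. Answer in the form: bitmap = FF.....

[1] create(b) — b=0 (map F..............)
[2] unlink(b) —  (map ...............)
[3] create(b) — b=0 (map F..............)
[4] create(a) — a=1 b=0 (map FF.............)
[5] unlink(b) — a=1 (map .F.............)
[6] append(a, 2) — a=1,0,2 (map FFF............)
[7] unlink(a) —  (map ...............)

bitmap = ...............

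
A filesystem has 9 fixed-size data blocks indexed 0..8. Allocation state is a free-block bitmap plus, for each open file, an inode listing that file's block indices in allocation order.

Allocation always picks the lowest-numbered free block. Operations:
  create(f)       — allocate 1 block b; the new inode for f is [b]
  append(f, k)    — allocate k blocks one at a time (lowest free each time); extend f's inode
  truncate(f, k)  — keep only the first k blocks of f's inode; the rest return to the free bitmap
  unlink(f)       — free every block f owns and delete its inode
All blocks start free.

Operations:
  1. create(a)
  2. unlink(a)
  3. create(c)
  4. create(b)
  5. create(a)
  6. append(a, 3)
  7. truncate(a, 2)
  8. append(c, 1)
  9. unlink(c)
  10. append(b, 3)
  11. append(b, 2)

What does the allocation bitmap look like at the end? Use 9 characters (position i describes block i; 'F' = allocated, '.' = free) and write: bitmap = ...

  1. create(a)  ⇒  F........  {a→[0]}
  2. unlink(a)  ⇒  .........  {}
  3. create(c)  ⇒  F........  {c→[0]}
  4. create(b)  ⇒  FF.......  {b→[1]; c→[0]}
  5. create(a)  ⇒  FFF......  {a→[2]; b→[1]; c→[0]}
  6. append(a, 3)  ⇒  FFFFFF...  {a→[2, 3, 4, 5]; b→[1]; c→[0]}
  7. truncate(a, 2)  ⇒  FFFF.....  {a→[2, 3]; b→[1]; c→[0]}
  8. append(c, 1)  ⇒  FFFFF....  {a→[2, 3]; b→[1]; c→[0, 4]}
  9. unlink(c)  ⇒  .FFF.....  {a→[2, 3]; b→[1]}
  10. append(b, 3)  ⇒  FFFFFF...  {a→[2, 3]; b→[1, 0, 4, 5]}
  11. append(b, 2)  ⇒  FFFFFFFF.  {a→[2, 3]; b→[1, 0, 4, 5, 6, 7]}

bitmap = FFFFFFFF.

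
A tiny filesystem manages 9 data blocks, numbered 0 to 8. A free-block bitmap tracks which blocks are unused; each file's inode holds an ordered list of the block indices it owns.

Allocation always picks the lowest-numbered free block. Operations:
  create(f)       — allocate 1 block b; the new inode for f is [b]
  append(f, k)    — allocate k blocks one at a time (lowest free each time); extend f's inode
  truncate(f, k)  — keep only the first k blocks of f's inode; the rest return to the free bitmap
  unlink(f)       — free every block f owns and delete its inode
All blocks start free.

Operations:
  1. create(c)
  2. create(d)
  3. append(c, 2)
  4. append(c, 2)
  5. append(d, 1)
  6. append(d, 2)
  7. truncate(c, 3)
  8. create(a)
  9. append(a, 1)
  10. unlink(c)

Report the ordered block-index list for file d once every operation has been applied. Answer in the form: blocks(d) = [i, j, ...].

blocks(d) = [1, 6, 7, 8]

  1. create(c)  ⇒  F........  {c→[0]}
  2. create(d)  ⇒  FF.......  {c→[0]; d→[1]}
  3. append(c, 2)  ⇒  FFFF.....  {c→[0, 2, 3]; d→[1]}
  4. append(c, 2)  ⇒  FFFFFF...  {c→[0, 2, 3, 4, 5]; d→[1]}
  5. append(d, 1)  ⇒  FFFFFFF..  {c→[0, 2, 3, 4, 5]; d→[1, 6]}
  6. append(d, 2)  ⇒  FFFFFFFFF  {c→[0, 2, 3, 4, 5]; d→[1, 6, 7, 8]}
  7. truncate(c, 3)  ⇒  FFFF..FFF  {c→[0, 2, 3]; d→[1, 6, 7, 8]}
  8. create(a)  ⇒  FFFFF.FFF  {a→[4]; c→[0, 2, 3]; d→[1, 6, 7, 8]}
  9. append(a, 1)  ⇒  FFFFFFFFF  {a→[4, 5]; c→[0, 2, 3]; d→[1, 6, 7, 8]}
  10. unlink(c)  ⇒  .F..FFFFF  {a→[4, 5]; d→[1, 6, 7, 8]}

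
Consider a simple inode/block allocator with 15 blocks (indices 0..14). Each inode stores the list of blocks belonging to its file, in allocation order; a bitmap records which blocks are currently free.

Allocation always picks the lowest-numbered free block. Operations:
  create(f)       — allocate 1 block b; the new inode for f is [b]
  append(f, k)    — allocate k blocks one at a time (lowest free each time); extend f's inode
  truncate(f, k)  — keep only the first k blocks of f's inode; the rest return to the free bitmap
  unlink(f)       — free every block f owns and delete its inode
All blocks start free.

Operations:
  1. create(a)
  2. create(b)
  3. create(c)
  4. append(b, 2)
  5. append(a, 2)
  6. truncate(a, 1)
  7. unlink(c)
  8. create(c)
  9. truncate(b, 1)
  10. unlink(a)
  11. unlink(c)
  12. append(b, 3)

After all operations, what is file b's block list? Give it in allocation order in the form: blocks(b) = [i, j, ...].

blocks(b) = [1, 0, 2, 3]

create(a): bitmap=F.............. | a=[0]
create(b): bitmap=FF............. | a=[0] b=[1]
create(c): bitmap=FFF............ | a=[0] b=[1] c=[2]
append(b, 2): bitmap=FFFFF.......... | a=[0] b=[1, 3, 4] c=[2]
append(a, 2): bitmap=FFFFFFF........ | a=[0, 5, 6] b=[1, 3, 4] c=[2]
truncate(a, 1): bitmap=FFFFF.......... | a=[0] b=[1, 3, 4] c=[2]
unlink(c): bitmap=FF.FF.......... | a=[0] b=[1, 3, 4]
create(c): bitmap=FFFFF.......... | a=[0] b=[1, 3, 4] c=[2]
truncate(b, 1): bitmap=FFF............ | a=[0] b=[1] c=[2]
unlink(a): bitmap=.FF............ | b=[1] c=[2]
unlink(c): bitmap=.F............. | b=[1]
append(b, 3): bitmap=FFFF........... | b=[1, 0, 2, 3]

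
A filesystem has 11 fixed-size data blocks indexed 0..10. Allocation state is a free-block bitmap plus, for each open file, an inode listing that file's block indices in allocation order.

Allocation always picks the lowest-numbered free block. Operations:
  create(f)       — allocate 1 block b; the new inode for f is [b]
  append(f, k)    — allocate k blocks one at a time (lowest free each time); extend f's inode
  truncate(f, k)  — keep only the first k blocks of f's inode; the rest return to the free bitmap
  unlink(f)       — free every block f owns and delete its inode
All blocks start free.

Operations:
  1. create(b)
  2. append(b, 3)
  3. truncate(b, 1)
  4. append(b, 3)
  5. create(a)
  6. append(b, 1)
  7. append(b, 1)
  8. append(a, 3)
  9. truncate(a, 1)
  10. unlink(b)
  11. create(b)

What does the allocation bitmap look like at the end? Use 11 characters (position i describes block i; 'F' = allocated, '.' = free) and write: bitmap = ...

after create(b) → b:[0]  free=[F..........]
after append(b, 3) → b:[0, 1, 2, 3]  free=[FFFF.......]
after truncate(b, 1) → b:[0]  free=[F..........]
after append(b, 3) → b:[0, 1, 2, 3]  free=[FFFF.......]
after create(a) → a:[4], b:[0, 1, 2, 3]  free=[FFFFF......]
after append(b, 1) → a:[4], b:[0, 1, 2, 3, 5]  free=[FFFFFF.....]
after append(b, 1) → a:[4], b:[0, 1, 2, 3, 5, 6]  free=[FFFFFFF....]
after append(a, 3) → a:[4, 7, 8, 9], b:[0, 1, 2, 3, 5, 6]  free=[FFFFFFFFFF.]
after truncate(a, 1) → a:[4], b:[0, 1, 2, 3, 5, 6]  free=[FFFFFFF....]
after unlink(b) → a:[4]  free=[....F......]
after create(b) → a:[4], b:[0]  free=[F...F......]

bitmap = F...F......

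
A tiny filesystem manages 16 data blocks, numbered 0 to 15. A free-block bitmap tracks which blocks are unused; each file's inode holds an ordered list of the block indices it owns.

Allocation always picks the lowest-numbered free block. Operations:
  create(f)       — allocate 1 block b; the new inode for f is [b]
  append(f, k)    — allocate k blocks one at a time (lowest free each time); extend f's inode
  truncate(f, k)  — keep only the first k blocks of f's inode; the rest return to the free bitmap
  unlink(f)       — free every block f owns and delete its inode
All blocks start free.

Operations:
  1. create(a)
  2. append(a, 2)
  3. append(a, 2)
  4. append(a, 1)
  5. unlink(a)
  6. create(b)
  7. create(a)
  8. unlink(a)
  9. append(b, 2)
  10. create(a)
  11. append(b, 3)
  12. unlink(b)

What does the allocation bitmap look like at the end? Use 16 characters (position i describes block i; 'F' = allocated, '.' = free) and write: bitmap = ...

bitmap = ...F............

  1. create(a)  ⇒  F...............  {a→[0]}
  2. append(a, 2)  ⇒  FFF.............  {a→[0, 1, 2]}
  3. append(a, 2)  ⇒  FFFFF...........  {a→[0, 1, 2, 3, 4]}
  4. append(a, 1)  ⇒  FFFFFF..........  {a→[0, 1, 2, 3, 4, 5]}
  5. unlink(a)  ⇒  ................  {}
  6. create(b)  ⇒  F...............  {b→[0]}
  7. create(a)  ⇒  FF..............  {a→[1]; b→[0]}
  8. unlink(a)  ⇒  F...............  {b→[0]}
  9. append(b, 2)  ⇒  FFF.............  {b→[0, 1, 2]}
  10. create(a)  ⇒  FFFF............  {a→[3]; b→[0, 1, 2]}
  11. append(b, 3)  ⇒  FFFFFFF.........  {a→[3]; b→[0, 1, 2, 4, 5, 6]}
  12. unlink(b)  ⇒  ...F............  {a→[3]}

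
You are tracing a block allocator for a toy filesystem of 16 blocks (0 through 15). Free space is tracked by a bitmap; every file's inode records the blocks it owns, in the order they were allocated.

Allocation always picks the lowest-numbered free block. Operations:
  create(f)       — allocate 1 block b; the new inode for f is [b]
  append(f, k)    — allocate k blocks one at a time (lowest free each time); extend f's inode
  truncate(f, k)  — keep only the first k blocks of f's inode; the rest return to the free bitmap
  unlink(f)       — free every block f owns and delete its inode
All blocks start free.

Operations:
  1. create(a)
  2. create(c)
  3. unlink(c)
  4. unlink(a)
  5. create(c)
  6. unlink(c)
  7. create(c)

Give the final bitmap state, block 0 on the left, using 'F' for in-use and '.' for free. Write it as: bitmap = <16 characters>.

after create(a) → a:[0]  free=[F...............]
after create(c) → a:[0], c:[1]  free=[FF..............]
after unlink(c) → a:[0]  free=[F...............]
after unlink(a) →   free=[................]
after create(c) → c:[0]  free=[F...............]
after unlink(c) →   free=[................]
after create(c) → c:[0]  free=[F...............]

bitmap = F...............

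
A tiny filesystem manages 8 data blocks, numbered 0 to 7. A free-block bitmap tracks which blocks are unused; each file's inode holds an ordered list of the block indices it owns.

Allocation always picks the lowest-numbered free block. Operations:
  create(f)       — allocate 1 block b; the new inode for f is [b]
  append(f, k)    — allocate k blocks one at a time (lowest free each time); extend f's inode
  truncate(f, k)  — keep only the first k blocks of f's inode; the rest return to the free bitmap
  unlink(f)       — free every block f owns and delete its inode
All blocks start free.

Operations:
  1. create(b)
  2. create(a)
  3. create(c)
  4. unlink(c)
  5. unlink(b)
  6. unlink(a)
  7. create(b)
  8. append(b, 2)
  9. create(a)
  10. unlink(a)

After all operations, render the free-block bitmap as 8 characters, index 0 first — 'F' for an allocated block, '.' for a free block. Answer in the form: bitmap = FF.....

  1. create(b)  ⇒  F.......  {b→[0]}
  2. create(a)  ⇒  FF......  {a→[1]; b→[0]}
  3. create(c)  ⇒  FFF.....  {a→[1]; b→[0]; c→[2]}
  4. unlink(c)  ⇒  FF......  {a→[1]; b→[0]}
  5. unlink(b)  ⇒  .F......  {a→[1]}
  6. unlink(a)  ⇒  ........  {}
  7. create(b)  ⇒  F.......  {b→[0]}
  8. append(b, 2)  ⇒  FFF.....  {b→[0, 1, 2]}
  9. create(a)  ⇒  FFFF....  {a→[3]; b→[0, 1, 2]}
  10. unlink(a)  ⇒  FFF.....  {b→[0, 1, 2]}

bitmap = FFF.....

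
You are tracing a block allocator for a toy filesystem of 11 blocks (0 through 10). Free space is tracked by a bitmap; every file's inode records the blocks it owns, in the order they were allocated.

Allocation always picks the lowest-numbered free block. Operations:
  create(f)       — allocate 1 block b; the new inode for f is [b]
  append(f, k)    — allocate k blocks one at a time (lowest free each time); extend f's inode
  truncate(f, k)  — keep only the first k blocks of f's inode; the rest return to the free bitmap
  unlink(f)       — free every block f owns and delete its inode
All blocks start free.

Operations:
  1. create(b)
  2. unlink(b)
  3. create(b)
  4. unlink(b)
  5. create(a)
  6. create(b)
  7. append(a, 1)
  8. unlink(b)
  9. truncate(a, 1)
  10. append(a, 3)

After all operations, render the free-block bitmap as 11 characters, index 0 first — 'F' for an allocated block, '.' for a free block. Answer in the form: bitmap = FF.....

bitmap = FFFF.......

  1. create(b)  ⇒  F..........  {b→[0]}
  2. unlink(b)  ⇒  ...........  {}
  3. create(b)  ⇒  F..........  {b→[0]}
  4. unlink(b)  ⇒  ...........  {}
  5. create(a)  ⇒  F..........  {a→[0]}
  6. create(b)  ⇒  FF.........  {a→[0]; b→[1]}
  7. append(a, 1)  ⇒  FFF........  {a→[0, 2]; b→[1]}
  8. unlink(b)  ⇒  F.F........  {a→[0, 2]}
  9. truncate(a, 1)  ⇒  F..........  {a→[0]}
  10. append(a, 3)  ⇒  FFFF.......  {a→[0, 1, 2, 3]}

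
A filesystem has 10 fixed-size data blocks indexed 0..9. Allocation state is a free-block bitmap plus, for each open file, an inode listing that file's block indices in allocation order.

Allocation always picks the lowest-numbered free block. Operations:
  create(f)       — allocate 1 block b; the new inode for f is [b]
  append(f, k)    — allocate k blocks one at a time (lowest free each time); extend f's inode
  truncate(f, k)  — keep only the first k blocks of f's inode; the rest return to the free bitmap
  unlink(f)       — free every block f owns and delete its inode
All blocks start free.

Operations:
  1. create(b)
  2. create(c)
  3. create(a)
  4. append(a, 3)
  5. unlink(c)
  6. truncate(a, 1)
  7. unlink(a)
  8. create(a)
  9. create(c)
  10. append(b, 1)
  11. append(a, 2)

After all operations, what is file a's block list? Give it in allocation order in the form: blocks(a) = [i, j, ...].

blocks(a) = [1, 4, 5]

  1. create(b)  ⇒  F.........  {b→[0]}
  2. create(c)  ⇒  FF........  {b→[0]; c→[1]}
  3. create(a)  ⇒  FFF.......  {a→[2]; b→[0]; c→[1]}
  4. append(a, 3)  ⇒  FFFFFF....  {a→[2, 3, 4, 5]; b→[0]; c→[1]}
  5. unlink(c)  ⇒  F.FFFF....  {a→[2, 3, 4, 5]; b→[0]}
  6. truncate(a, 1)  ⇒  F.F.......  {a→[2]; b→[0]}
  7. unlink(a)  ⇒  F.........  {b→[0]}
  8. create(a)  ⇒  FF........  {a→[1]; b→[0]}
  9. create(c)  ⇒  FFF.......  {a→[1]; b→[0]; c→[2]}
  10. append(b, 1)  ⇒  FFFF......  {a→[1]; b→[0, 3]; c→[2]}
  11. append(a, 2)  ⇒  FFFFFF....  {a→[1, 4, 5]; b→[0, 3]; c→[2]}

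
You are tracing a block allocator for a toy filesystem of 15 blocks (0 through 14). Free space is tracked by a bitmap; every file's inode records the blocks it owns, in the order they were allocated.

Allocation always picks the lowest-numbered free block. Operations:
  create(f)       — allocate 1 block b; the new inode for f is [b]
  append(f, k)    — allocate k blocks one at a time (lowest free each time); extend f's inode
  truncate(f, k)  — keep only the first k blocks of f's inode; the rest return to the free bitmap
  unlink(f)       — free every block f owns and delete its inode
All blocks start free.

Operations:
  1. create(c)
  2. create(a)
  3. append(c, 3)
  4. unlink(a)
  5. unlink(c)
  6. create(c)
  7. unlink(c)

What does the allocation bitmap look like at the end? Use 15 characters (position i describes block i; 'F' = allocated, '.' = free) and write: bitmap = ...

bitmap = ...............

after create(c) → c:[0]  free=[F..............]
after create(a) → a:[1], c:[0]  free=[FF.............]
after append(c, 3) → a:[1], c:[0, 2, 3, 4]  free=[FFFFF..........]
after unlink(a) → c:[0, 2, 3, 4]  free=[F.FFF..........]
after unlink(c) →   free=[...............]
after create(c) → c:[0]  free=[F..............]
after unlink(c) →   free=[...............]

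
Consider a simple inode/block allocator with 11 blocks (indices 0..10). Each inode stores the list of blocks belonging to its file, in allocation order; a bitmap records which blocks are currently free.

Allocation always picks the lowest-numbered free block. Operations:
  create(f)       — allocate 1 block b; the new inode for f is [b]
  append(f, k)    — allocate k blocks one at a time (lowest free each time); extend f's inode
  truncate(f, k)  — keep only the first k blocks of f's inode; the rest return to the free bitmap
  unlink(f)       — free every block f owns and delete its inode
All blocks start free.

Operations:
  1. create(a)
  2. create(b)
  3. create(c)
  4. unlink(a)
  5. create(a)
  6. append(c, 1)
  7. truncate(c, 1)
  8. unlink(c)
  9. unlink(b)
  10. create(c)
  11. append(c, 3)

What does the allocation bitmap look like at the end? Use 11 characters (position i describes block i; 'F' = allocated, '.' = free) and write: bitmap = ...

bitmap = FFFFF......

create(a): bitmap=F.......... | a=[0]
create(b): bitmap=FF......... | a=[0] b=[1]
create(c): bitmap=FFF........ | a=[0] b=[1] c=[2]
unlink(a): bitmap=.FF........ | b=[1] c=[2]
create(a): bitmap=FFF........ | a=[0] b=[1] c=[2]
append(c, 1): bitmap=FFFF....... | a=[0] b=[1] c=[2, 3]
truncate(c, 1): bitmap=FFF........ | a=[0] b=[1] c=[2]
unlink(c): bitmap=FF......... | a=[0] b=[1]
unlink(b): bitmap=F.......... | a=[0]
create(c): bitmap=FF......... | a=[0] c=[1]
append(c, 3): bitmap=FFFFF...... | a=[0] c=[1, 2, 3, 4]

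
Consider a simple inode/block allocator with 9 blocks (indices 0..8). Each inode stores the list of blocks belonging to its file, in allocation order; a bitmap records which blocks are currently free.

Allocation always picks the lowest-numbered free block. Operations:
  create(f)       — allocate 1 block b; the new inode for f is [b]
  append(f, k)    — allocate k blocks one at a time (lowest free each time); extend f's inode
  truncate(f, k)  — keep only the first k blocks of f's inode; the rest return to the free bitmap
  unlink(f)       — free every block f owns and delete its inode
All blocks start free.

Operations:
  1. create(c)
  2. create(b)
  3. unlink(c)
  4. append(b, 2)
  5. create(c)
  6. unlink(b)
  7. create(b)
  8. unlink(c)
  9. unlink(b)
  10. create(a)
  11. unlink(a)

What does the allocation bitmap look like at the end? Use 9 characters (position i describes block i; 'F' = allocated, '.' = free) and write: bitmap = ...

create(c): bitmap=F........ | c=[0]
create(b): bitmap=FF....... | b=[1] c=[0]
unlink(c): bitmap=.F....... | b=[1]
append(b, 2): bitmap=FFF...... | b=[1, 0, 2]
create(c): bitmap=FFFF..... | b=[1, 0, 2] c=[3]
unlink(b): bitmap=...F..... | c=[3]
create(b): bitmap=F..F..... | b=[0] c=[3]
unlink(c): bitmap=F........ | b=[0]
unlink(b): bitmap=......... | 
create(a): bitmap=F........ | a=[0]
unlink(a): bitmap=......... | 

bitmap = .........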